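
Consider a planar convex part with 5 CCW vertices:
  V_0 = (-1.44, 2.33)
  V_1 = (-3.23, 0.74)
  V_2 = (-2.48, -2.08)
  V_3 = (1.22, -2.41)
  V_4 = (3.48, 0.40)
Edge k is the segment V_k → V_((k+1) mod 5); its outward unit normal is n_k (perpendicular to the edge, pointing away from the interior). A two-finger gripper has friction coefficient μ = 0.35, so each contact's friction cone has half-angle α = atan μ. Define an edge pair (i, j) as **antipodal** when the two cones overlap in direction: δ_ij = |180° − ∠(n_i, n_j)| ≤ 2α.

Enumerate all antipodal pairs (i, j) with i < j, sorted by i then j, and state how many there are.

count = 2; pairs: (0,3), (2,4)

α = atan 0.35 = 19.29°;  2α = 38.58°
n_0 = (-0.6641, +0.7476)
n_1 = (-0.9664, -0.2570)
n_2 = (-0.0888, -0.9960)
n_3 = (+0.7792, -0.6267)
n_4 = (+0.3652, +0.9309)
  (0,1): δ = 116.72°  ·
  (0,2): δ = 46.71°  ·
  (0,3): δ = 9.58°  ✓
  (0,4): δ = 116.97°  ·
  (1,2): δ = 109.99°  ·
  (1,3): δ = 53.70°  ·
  (1,4): δ = 53.69°  ·
  (2,3): δ = 123.71°  ·
  (2,4): δ = 16.32°  ✓
  (3,4): δ = 72.61°  ·
antipodal pairs: 2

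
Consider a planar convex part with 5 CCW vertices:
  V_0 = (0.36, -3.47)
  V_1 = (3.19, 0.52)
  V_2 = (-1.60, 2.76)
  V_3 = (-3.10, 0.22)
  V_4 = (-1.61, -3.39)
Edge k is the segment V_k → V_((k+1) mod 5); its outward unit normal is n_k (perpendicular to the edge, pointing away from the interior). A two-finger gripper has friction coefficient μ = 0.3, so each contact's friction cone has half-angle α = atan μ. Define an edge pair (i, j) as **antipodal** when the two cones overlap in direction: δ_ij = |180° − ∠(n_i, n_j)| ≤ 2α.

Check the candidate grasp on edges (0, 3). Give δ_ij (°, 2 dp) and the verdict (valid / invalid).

α = atan 0.3 = 16.70°;  2α = 33.40°
edge 0: e_0 = (+2.83, +3.99);  n_0 = (+0.8157, -0.5785)
edge 3: e_3 = (+1.49, -3.61);  n_3 = (-0.9244, -0.3815)
∠(n_0, n_3) = 122.22°
δ = |180° − 122.22°| = 57.78°
57.78° > 2α = 33.40°  →  invalid

δ = 57.78°, invalid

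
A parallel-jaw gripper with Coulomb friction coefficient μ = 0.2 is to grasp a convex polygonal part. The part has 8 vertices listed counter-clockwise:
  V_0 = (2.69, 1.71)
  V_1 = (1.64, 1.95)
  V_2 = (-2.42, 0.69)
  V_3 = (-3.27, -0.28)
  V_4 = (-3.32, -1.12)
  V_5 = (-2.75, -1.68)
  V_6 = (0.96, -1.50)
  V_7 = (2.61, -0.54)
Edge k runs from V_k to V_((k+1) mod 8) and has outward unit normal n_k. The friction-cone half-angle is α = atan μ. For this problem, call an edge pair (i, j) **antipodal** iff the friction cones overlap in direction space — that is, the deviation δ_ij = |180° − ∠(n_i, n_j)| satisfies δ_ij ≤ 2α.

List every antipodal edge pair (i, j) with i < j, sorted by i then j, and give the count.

α = atan 0.2 = 11.31°;  2α = 22.62°
n_0 = (+0.2228, +0.9749)
n_1 = (-0.2964, +0.9551)
n_2 = (-0.7521, +0.6591)
n_3 = (-0.9982, +0.0594)
n_4 = (-0.7008, -0.7133)
n_5 = (+0.0485, -0.9988)
n_6 = (+0.5029, -0.8643)
n_7 = (+0.9994, -0.0355)
  (0,1): δ = 149.88°  ·
  (0,2): δ = 118.35°  ·
  (0,3): δ = 80.53°  ·
  (0,4): δ = 31.62°  ·
  (0,5): δ = 15.65°  ✓
  (0,6): δ = 43.07°  ·
  (0,7): δ = 100.84°  ·
  (1,2): δ = 148.47°  ·
  (1,3): δ = 110.65°  ·
  (1,4): δ = 61.73°  ·
  (1,5): δ = 14.46°  ✓
  (1,6): δ = 12.95°  ✓
  (1,7): δ = 70.72°  ·
  (2,3): δ = 142.18°  ·
  (2,4): δ = 93.27°  ·
  (2,5): δ = 45.99°  ·
  (2,6): δ = 18.58°  ✓
  (2,7): δ = 39.19°  ·
  (3,4): δ = 131.09°  ·
  (3,5): δ = 83.82°  ·
  (3,6): δ = 56.40°  ·
  (3,7): δ = 1.37°  ✓
  (4,5): δ = 132.73°  ·
  (4,6): δ = 105.32°  ·
  (4,7): δ = 47.54°  ·
  (5,6): δ = 152.59°  ·
  (5,7): δ = 94.81°  ·
  (6,7): δ = 122.23°  ·
antipodal pairs: 5

count = 5; pairs: (0,5), (1,5), (1,6), (2,6), (3,7)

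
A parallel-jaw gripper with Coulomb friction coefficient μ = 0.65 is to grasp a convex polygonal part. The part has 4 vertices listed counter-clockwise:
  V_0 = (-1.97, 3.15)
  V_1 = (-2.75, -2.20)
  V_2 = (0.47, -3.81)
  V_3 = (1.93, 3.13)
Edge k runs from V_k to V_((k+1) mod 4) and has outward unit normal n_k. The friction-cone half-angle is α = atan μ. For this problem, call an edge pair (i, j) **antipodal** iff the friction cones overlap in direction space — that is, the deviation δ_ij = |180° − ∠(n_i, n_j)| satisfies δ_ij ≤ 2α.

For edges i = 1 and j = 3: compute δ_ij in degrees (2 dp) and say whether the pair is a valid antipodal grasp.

α = atan 0.65 = 33.02°;  2α = 66.05°
edge 1: e_1 = (+3.22, -1.61);  n_1 = (-0.4472, -0.8944)
edge 3: e_3 = (-3.90, +0.02);  n_3 = (+0.0051, +1.0000)
∠(n_1, n_3) = 153.73°
δ = |180° − 153.73°| = 26.27°
26.27° ≤ 2α = 66.05°  →  valid

δ = 26.27°, valid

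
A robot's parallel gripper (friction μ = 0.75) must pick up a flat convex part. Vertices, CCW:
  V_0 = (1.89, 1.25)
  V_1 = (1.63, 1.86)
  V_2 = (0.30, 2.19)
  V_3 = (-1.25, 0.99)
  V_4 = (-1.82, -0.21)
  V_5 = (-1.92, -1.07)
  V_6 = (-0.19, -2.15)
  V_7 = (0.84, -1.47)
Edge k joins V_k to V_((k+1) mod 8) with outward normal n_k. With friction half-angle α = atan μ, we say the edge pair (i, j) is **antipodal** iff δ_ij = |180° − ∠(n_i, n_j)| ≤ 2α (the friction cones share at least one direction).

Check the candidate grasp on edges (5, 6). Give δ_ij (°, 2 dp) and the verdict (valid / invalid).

α = atan 0.75 = 36.87°;  2α = 73.74°
edge 5: e_5 = (+1.73, -1.08);  n_5 = (-0.5296, -0.8483)
edge 6: e_6 = (+1.03, +0.68);  n_6 = (+0.5510, -0.8345)
∠(n_5, n_6) = 65.41°
δ = |180° − 65.41°| = 114.59°
114.59° > 2α = 73.74°  →  invalid

δ = 114.59°, invalid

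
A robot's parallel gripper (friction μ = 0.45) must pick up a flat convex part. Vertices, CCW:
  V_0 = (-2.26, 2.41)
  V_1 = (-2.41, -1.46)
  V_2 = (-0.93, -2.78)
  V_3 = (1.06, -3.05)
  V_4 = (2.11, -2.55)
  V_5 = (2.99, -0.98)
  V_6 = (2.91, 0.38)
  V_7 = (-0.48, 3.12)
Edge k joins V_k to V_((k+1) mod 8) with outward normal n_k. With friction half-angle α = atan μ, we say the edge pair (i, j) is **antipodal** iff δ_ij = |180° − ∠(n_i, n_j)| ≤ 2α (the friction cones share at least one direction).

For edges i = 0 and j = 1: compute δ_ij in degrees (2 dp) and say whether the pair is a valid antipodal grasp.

α = atan 0.45 = 24.23°;  2α = 48.46°
edge 0: e_0 = (-0.15, -3.87);  n_0 = (-0.9992, +0.0387)
edge 1: e_1 = (+1.48, -1.32);  n_1 = (-0.6656, -0.7463)
∠(n_0, n_1) = 50.49°
δ = |180° − 50.49°| = 129.51°
129.51° > 2α = 48.46°  →  invalid

δ = 129.51°, invalid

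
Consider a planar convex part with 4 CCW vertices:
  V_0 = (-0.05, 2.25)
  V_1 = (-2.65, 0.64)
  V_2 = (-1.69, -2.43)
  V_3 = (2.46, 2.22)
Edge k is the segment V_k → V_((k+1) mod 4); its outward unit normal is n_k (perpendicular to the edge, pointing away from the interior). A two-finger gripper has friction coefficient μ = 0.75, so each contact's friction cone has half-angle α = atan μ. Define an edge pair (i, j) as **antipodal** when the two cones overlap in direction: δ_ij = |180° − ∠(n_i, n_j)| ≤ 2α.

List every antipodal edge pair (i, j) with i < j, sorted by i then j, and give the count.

α = atan 0.75 = 36.87°;  2α = 73.74°
n_0 = (-0.5265, +0.8502)
n_1 = (-0.9544, -0.2985)
n_2 = (+0.7461, -0.6659)
n_3 = (+0.0120, +0.9999)
  (0,1): δ = 104.40°  ·
  (0,2): δ = 16.48°  ✓
  (0,3): δ = 147.55°  ·
  (1,2): δ = 59.11°  ✓
  (1,3): δ = 71.95°  ✓
  (2,3): δ = 48.94°  ✓
antipodal pairs: 4

count = 4; pairs: (0,2), (1,2), (1,3), (2,3)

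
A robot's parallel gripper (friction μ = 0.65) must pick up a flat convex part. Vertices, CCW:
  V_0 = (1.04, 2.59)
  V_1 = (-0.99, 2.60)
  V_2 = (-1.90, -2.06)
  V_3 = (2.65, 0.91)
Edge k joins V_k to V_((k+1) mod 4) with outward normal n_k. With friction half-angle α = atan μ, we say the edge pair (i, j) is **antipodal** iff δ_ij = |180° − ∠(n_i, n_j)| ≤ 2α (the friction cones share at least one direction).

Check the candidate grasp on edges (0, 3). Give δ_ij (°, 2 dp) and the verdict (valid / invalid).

δ = 134.06°, invalid

α = atan 0.65 = 33.02°;  2α = 66.05°
edge 0: e_0 = (-2.03, +0.01);  n_0 = (+0.0049, +1.0000)
edge 3: e_3 = (-1.61, +1.68);  n_3 = (+0.7220, +0.6919)
∠(n_0, n_3) = 45.94°
δ = |180° − 45.94°| = 134.06°
134.06° > 2α = 66.05°  →  invalid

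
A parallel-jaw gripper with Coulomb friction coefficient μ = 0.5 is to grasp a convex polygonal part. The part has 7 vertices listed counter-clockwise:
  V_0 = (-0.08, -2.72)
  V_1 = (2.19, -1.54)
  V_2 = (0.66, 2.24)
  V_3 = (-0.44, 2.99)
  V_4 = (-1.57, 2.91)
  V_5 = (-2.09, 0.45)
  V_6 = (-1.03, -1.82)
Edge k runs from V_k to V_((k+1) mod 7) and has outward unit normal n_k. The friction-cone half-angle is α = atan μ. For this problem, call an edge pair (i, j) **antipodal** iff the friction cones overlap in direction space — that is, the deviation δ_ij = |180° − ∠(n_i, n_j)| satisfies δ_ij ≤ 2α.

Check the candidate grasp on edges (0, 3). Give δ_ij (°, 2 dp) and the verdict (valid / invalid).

δ = 23.42°, valid

α = atan 0.5 = 26.57°;  2α = 53.13°
edge 0: e_0 = (+2.27, +1.18);  n_0 = (+0.4612, -0.8873)
edge 3: e_3 = (-1.13, -0.08);  n_3 = (-0.0706, +0.9975)
∠(n_0, n_3) = 156.58°
δ = |180° − 156.58°| = 23.42°
23.42° ≤ 2α = 53.13°  →  valid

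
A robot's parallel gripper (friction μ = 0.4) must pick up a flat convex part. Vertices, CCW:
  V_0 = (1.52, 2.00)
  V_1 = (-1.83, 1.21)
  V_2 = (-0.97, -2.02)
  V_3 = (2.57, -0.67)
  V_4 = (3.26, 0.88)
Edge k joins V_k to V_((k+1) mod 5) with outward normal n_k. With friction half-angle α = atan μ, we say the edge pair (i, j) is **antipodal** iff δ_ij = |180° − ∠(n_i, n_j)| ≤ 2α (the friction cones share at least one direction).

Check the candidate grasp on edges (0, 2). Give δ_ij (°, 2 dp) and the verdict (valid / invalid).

α = atan 0.4 = 21.80°;  2α = 43.60°
edge 0: e_0 = (-3.35, -0.79);  n_0 = (-0.2295, +0.9733)
edge 2: e_2 = (+3.54, +1.35);  n_2 = (+0.3563, -0.9344)
∠(n_0, n_2) = 172.39°
δ = |180° − 172.39°| = 7.61°
7.61° ≤ 2α = 43.60°  →  valid

δ = 7.61°, valid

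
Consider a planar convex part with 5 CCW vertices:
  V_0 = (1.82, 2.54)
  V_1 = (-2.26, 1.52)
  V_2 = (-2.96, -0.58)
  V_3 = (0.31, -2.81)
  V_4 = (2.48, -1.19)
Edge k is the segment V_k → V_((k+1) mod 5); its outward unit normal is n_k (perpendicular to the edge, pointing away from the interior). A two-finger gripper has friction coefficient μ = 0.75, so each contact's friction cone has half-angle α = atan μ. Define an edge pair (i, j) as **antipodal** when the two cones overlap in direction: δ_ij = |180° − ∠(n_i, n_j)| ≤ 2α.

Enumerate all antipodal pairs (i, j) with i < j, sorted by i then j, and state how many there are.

α = atan 0.75 = 36.87°;  2α = 73.74°
n_0 = (-0.2425, +0.9701)
n_1 = (-0.9487, +0.3162)
n_2 = (-0.5634, -0.8262)
n_3 = (+0.5982, -0.8013)
n_4 = (+0.9847, +0.1742)
  (0,1): δ = 122.47°  ·
  (0,2): δ = 48.33°  ✓
  (0,3): δ = 22.71°  ✓
  (0,4): δ = 86.00°  ·
  (1,2): δ = 105.86°  ·
  (1,3): δ = 34.82°  ✓
  (1,4): δ = 28.47°  ✓
  (2,3): δ = 108.96°  ·
  (2,4): δ = 45.67°  ✓
  (3,4): δ = 116.71°  ·
antipodal pairs: 5

count = 5; pairs: (0,2), (0,3), (1,3), (1,4), (2,4)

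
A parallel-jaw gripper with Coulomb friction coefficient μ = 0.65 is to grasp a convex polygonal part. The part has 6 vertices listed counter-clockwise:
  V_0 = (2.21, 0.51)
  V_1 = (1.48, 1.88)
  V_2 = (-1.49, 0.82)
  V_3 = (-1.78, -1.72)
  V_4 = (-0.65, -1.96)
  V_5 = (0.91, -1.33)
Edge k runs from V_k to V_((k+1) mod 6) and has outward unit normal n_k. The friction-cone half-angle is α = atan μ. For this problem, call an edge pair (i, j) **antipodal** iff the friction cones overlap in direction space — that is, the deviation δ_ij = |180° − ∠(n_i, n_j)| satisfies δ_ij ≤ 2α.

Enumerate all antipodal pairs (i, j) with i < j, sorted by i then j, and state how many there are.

count = 7; pairs: (0,2), (0,3), (1,3), (1,4), (1,5), (2,4), (2,5)

α = atan 0.65 = 33.02°;  2α = 66.05°
n_0 = (+0.8825, +0.4703)
n_1 = (-0.3361, +0.9418)
n_2 = (-0.9935, +0.1134)
n_3 = (-0.2078, -0.9782)
n_4 = (+0.3745, -0.9272)
n_5 = (+0.8167, -0.5770)
  (0,1): δ = 98.41°  ·
  (0,2): δ = 34.56°  ✓
  (0,3): δ = 49.96°  ✓
  (0,4): δ = 83.94°  ·
  (0,5): δ = 116.71°  ·
  (1,2): δ = 116.16°  ·
  (1,3): δ = 31.63°  ✓
  (1,4): δ = 2.35°  ✓
  (1,5): δ = 35.12°  ✓
  (2,3): δ = 95.48°  ·
  (2,4): δ = 61.50°  ✓
  (2,5): δ = 28.73°  ✓
  (3,4): δ = 146.02°  ·
  (3,5): δ = 113.25°  ·
  (4,5): δ = 147.23°  ·
antipodal pairs: 7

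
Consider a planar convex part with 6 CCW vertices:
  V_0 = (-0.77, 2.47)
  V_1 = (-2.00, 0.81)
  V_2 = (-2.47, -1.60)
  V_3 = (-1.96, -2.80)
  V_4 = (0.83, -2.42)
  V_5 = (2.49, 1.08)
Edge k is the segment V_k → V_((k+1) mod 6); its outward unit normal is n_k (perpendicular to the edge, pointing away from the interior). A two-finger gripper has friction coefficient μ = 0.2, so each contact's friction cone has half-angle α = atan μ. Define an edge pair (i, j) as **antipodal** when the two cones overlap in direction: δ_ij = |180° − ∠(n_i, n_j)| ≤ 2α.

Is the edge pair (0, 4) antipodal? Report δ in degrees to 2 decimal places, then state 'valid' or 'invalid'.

δ = 11.16°, valid

α = atan 0.2 = 11.31°;  2α = 22.62°
edge 0: e_0 = (-1.23, -1.66);  n_0 = (-0.8035, +0.5953)
edge 4: e_4 = (+1.66, +3.50);  n_4 = (+0.9035, -0.4285)
∠(n_0, n_4) = 168.84°
δ = |180° − 168.84°| = 11.16°
11.16° ≤ 2α = 22.62°  →  valid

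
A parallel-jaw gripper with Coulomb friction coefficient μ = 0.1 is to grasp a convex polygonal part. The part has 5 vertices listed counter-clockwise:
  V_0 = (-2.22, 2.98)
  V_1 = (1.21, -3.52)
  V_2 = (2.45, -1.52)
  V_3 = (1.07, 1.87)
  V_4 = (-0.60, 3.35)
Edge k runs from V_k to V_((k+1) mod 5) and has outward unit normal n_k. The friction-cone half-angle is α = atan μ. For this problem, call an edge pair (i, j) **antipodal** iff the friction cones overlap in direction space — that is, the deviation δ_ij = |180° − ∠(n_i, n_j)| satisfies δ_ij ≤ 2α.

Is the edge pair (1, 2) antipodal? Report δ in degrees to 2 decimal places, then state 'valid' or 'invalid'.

δ = 126.05°, invalid

α = atan 0.1 = 5.71°;  2α = 11.42°
edge 1: e_1 = (+1.24, +2.00);  n_1 = (+0.8499, -0.5269)
edge 2: e_2 = (-1.38, +3.39);  n_2 = (+0.9262, +0.3770)
∠(n_1, n_2) = 53.95°
δ = |180° − 53.95°| = 126.05°
126.05° > 2α = 11.42°  →  invalid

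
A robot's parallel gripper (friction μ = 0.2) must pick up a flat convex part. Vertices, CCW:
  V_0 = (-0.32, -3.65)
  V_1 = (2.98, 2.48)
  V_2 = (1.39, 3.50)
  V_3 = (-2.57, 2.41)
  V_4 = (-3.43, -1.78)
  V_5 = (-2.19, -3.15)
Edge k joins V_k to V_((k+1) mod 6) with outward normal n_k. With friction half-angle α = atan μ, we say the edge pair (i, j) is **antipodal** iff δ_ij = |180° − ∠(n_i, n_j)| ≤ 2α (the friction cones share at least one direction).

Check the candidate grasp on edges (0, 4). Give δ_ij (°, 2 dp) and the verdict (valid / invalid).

δ = 70.44°, invalid

α = atan 0.2 = 11.31°;  2α = 22.62°
edge 0: e_0 = (+3.30, +6.13);  n_0 = (+0.8805, -0.4740)
edge 4: e_4 = (+1.24, -1.37);  n_4 = (-0.7414, -0.6711)
∠(n_0, n_4) = 109.56°
δ = |180° − 109.56°| = 70.44°
70.44° > 2α = 22.62°  →  invalid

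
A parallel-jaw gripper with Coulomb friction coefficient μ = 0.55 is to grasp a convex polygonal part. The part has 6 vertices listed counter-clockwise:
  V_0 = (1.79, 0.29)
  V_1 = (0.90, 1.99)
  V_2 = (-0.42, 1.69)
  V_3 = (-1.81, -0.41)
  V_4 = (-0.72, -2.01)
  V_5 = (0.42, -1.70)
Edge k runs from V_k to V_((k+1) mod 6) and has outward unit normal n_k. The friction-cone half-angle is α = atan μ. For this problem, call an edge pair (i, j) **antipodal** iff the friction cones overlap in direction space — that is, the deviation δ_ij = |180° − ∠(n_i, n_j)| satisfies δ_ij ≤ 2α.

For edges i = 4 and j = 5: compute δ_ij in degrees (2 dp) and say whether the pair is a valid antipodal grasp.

α = atan 0.55 = 28.81°;  2α = 57.62°
edge 4: e_4 = (+1.14, +0.31);  n_4 = (+0.2624, -0.9650)
edge 5: e_5 = (+1.37, +1.99);  n_5 = (+0.8237, -0.5671)
∠(n_4, n_5) = 40.24°
δ = |180° − 40.24°| = 139.76°
139.76° > 2α = 57.62°  →  invalid

δ = 139.76°, invalid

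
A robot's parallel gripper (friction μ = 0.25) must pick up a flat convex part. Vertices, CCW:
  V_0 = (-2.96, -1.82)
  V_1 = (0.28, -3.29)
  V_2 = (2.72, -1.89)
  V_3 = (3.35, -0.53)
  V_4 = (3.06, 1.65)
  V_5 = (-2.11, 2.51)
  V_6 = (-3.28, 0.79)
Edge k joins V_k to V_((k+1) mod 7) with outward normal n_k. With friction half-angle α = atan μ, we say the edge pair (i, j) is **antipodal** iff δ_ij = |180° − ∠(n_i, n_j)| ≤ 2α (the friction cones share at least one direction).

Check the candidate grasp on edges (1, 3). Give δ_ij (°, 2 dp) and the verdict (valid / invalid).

α = atan 0.25 = 14.04°;  2α = 28.07°
edge 1: e_1 = (+2.44, +1.40);  n_1 = (+0.4977, -0.8674)
edge 3: e_3 = (-0.29, +2.18);  n_3 = (+0.9913, +0.1319)
∠(n_1, n_3) = 67.73°
δ = |180° − 67.73°| = 112.27°
112.27° > 2α = 28.07°  →  invalid

δ = 112.27°, invalid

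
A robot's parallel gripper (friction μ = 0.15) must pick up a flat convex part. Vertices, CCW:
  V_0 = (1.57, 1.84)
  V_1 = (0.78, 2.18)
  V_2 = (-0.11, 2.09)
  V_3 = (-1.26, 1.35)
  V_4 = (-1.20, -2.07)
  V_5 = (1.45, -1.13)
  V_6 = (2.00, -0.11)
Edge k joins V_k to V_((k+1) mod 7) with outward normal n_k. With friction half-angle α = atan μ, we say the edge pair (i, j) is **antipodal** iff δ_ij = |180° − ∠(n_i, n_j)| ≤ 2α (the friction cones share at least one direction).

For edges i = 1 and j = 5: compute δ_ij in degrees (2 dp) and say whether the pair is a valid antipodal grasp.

α = atan 0.15 = 8.53°;  2α = 17.06°
edge 1: e_1 = (-0.89, -0.09);  n_1 = (-0.1006, +0.9949)
edge 5: e_5 = (+0.55, +1.02);  n_5 = (+0.8802, -0.4746)
∠(n_1, n_5) = 124.11°
δ = |180° − 124.11°| = 55.89°
55.89° > 2α = 17.06°  →  invalid

δ = 55.89°, invalid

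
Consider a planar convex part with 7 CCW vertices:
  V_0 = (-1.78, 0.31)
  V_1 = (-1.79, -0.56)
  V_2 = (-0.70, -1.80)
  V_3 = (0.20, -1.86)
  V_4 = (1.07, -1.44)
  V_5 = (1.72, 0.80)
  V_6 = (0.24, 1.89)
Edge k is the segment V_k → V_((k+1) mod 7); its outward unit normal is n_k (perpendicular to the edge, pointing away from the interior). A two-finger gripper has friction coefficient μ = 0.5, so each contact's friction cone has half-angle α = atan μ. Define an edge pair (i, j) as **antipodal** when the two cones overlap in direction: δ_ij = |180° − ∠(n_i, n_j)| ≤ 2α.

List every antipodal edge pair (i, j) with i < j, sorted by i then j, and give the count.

α = atan 0.5 = 26.57°;  2α = 53.13°
n_0 = (-0.9999, +0.0115)
n_1 = (-0.7511, -0.6602)
n_2 = (-0.0665, -0.9978)
n_3 = (+0.4347, -0.9006)
n_4 = (+0.9604, -0.2787)
n_5 = (+0.5930, +0.8052)
n_6 = (-0.6161, +0.7877)
  (0,1): δ = 138.02°  ·
  (0,2): δ = 93.16°  ·
  (0,3): δ = 63.57°  ·
  (0,4): δ = 15.52°  ✓
  (0,5): δ = 54.29°  ·
  (0,6): δ = 128.69°  ·
  (1,2): δ = 135.13°  ·
  (1,3): δ = 105.55°  ·
  (1,4): δ = 57.50°  ·
  (1,5): δ = 12.31°  ✓
  (1,6): δ = 86.72°  ·
  (2,3): δ = 150.42°  ·
  (2,4): δ = 102.37°  ·
  (2,5): δ = 32.56°  ✓
  (2,6): δ = 41.85°  ✓
  (3,4): δ = 131.95°  ·
  (3,5): δ = 62.14°  ·
  (3,6): δ = 12.26°  ✓
  (4,5): δ = 110.19°  ·
  (4,6): δ = 35.79°  ✓
  (5,6): δ = 105.60°  ·
antipodal pairs: 6

count = 6; pairs: (0,4), (1,5), (2,5), (2,6), (3,6), (4,6)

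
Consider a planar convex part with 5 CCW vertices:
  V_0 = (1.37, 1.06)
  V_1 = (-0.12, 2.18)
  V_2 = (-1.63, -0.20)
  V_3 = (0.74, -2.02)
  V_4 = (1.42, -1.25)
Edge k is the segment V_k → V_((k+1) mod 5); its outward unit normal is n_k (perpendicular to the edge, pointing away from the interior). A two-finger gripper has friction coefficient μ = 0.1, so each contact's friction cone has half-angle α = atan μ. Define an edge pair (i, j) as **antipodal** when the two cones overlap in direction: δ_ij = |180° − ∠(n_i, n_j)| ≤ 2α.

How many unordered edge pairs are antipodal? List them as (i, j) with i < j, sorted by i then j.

count = 2; pairs: (0,2), (1,3)

α = atan 0.1 = 5.71°;  2α = 11.42°
n_0 = (+0.6009, +0.7994)
n_1 = (-0.8444, +0.5357)
n_2 = (-0.6091, -0.7931)
n_3 = (+0.7496, -0.6619)
n_4 = (+0.9998, +0.0216)
  (0,1): δ = 85.46°  ·
  (0,2): δ = 0.59°  ✓
  (0,3): δ = 85.48°  ·
  (0,4): δ = 128.17°  ·
  (1,2): δ = 95.13°  ·
  (1,3): δ = 9.06°  ✓
  (1,4): δ = 33.63°  ·
  (2,3): δ = 93.93°  ·
  (2,4): δ = 51.24°  ·
  (3,4): δ = 137.31°  ·
antipodal pairs: 2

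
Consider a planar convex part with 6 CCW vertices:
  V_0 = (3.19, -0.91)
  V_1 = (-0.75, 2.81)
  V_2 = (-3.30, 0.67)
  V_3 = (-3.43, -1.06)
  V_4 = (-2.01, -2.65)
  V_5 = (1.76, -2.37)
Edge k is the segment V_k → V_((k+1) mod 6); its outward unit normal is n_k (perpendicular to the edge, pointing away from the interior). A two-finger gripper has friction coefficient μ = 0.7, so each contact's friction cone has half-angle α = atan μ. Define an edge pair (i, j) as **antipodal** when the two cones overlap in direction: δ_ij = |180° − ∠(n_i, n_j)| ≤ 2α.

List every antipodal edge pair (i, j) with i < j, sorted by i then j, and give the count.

α = atan 0.7 = 34.99°;  2α = 69.98°
n_0 = (+0.6865, +0.7271)
n_1 = (-0.6428, +0.7660)
n_2 = (-0.9972, +0.0749)
n_3 = (-0.7459, -0.6661)
n_4 = (+0.0741, -0.9973)
n_5 = (+0.7144, -0.6997)
  (0,1): δ = 96.64°  ·
  (0,2): δ = 50.94°  ✓
  (0,3): δ = 4.88°  ✓
  (0,4): δ = 47.60°  ✓
  (0,5): δ = 88.95°  ·
  (1,2): δ = 134.30°  ·
  (1,3): δ = 88.24°  ·
  (1,4): δ = 35.76°  ✓
  (1,5): δ = 5.59°  ✓
  (2,3): δ = 133.94°  ·
  (2,4): δ = 81.46°  ·
  (2,5): δ = 40.11°  ✓
  (3,4): δ = 127.52°  ·
  (3,5): δ = 86.17°  ·
  (4,5): δ = 138.65°  ·
antipodal pairs: 6

count = 6; pairs: (0,2), (0,3), (0,4), (1,4), (1,5), (2,5)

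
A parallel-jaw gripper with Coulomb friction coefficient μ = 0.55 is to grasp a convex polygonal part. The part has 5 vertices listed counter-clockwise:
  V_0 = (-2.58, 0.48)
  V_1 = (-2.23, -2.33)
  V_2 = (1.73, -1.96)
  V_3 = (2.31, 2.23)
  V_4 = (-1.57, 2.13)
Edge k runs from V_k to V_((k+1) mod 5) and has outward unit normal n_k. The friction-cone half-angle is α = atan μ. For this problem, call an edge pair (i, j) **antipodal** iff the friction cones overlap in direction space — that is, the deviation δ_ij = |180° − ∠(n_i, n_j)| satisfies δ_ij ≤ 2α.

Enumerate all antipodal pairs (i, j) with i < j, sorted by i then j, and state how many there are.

α = atan 0.55 = 28.81°;  2α = 57.62°
n_0 = (-0.9923, -0.1236)
n_1 = (+0.0930, -0.9957)
n_2 = (+0.9906, -0.1371)
n_3 = (-0.0258, +0.9997)
n_4 = (-0.8529, +0.5221)
  (0,1): δ = 91.76°  ·
  (0,2): δ = 14.98°  ✓
  (0,3): δ = 84.38°  ·
  (0,4): δ = 141.43°  ·
  (1,2): δ = 103.22°  ·
  (1,3): δ = 3.86°  ✓
  (1,4): δ = 53.19°  ✓
  (2,3): δ = 80.64°  ·
  (2,4): δ = 23.59°  ✓
  (3,4): δ = 122.95°  ·
antipodal pairs: 4

count = 4; pairs: (0,2), (1,3), (1,4), (2,4)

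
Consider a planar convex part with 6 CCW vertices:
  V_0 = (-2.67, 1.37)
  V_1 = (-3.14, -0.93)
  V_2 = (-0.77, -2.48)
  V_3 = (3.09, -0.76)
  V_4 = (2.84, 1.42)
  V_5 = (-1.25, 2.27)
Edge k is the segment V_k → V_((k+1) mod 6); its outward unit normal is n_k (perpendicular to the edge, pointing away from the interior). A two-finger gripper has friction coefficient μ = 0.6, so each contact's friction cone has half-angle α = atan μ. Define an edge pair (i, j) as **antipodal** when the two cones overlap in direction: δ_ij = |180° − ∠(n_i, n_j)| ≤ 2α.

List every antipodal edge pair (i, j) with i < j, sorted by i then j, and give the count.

α = atan 0.6 = 30.96°;  2α = 61.93°
n_0 = (-0.9798, +0.2002)
n_1 = (-0.5473, -0.8369)
n_2 = (+0.4070, -0.9134)
n_3 = (+0.9935, +0.1139)
n_4 = (+0.2035, +0.9791)
n_5 = (-0.5353, +0.8446)
  (0,1): δ = 111.64°  ·
  (0,2): δ = 54.43°  ✓
  (0,3): δ = 18.09°  ✓
  (0,4): δ = 89.81°  ·
  (0,5): δ = 133.92°  ·
  (1,2): δ = 122.80°  ·
  (1,3): δ = 50.27°  ✓
  (1,4): δ = 21.44°  ✓
  (1,5): δ = 65.55°  ·
  (2,3): δ = 107.48°  ·
  (2,4): δ = 35.76°  ✓
  (2,5): δ = 8.35°  ✓
  (3,4): δ = 108.28°  ·
  (3,5): δ = 64.18°  ·
  (4,5): δ = 135.89°  ·
antipodal pairs: 6

count = 6; pairs: (0,2), (0,3), (1,3), (1,4), (2,4), (2,5)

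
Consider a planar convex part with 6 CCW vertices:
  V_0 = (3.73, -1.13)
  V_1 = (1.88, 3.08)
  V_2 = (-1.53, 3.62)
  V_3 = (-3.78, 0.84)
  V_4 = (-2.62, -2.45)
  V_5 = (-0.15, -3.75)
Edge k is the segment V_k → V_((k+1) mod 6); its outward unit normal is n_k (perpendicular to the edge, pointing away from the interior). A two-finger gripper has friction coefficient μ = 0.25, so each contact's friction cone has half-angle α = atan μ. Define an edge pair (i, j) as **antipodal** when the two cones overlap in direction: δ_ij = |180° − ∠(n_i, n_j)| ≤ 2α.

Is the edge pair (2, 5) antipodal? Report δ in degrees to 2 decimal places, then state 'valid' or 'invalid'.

α = atan 0.25 = 14.04°;  2α = 28.07°
edge 2: e_2 = (-2.25, -2.78);  n_2 = (-0.7773, +0.6291)
edge 5: e_5 = (+3.88, +2.62);  n_5 = (+0.5596, -0.8287)
∠(n_2, n_5) = 163.01°
δ = |180° − 163.01°| = 16.99°
16.99° ≤ 2α = 28.07°  →  valid

δ = 16.99°, valid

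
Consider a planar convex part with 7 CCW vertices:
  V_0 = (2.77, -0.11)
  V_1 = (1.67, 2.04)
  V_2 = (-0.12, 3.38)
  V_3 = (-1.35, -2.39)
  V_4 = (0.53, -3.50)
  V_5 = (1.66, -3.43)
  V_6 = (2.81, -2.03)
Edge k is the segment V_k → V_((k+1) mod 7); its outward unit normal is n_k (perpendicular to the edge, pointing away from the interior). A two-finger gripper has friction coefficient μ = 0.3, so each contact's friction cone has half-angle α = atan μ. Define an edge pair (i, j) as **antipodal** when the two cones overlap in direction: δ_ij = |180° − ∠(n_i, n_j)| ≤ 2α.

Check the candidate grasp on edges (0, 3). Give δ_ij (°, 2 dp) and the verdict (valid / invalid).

α = atan 0.3 = 16.70°;  2α = 33.40°
edge 0: e_0 = (-1.10, +2.15);  n_0 = (+0.8902, +0.4555)
edge 3: e_3 = (+1.88, -1.11);  n_3 = (-0.5084, -0.8611)
∠(n_0, n_3) = 147.65°
δ = |180° − 147.65°| = 32.35°
32.35° ≤ 2α = 33.40°  →  valid

δ = 32.35°, valid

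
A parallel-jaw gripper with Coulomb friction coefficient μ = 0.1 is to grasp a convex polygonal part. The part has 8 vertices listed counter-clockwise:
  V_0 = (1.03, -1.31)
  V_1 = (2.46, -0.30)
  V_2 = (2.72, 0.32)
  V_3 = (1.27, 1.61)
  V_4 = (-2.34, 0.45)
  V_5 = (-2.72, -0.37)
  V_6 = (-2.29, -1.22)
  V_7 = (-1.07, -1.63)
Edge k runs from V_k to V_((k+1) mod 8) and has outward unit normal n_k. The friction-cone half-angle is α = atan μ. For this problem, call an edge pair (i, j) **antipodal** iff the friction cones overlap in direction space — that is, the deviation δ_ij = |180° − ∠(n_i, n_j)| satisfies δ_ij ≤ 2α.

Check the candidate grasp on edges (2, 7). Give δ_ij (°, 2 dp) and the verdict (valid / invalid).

α = atan 0.1 = 5.71°;  2α = 11.42°
edge 2: e_2 = (-1.45, +1.29);  n_2 = (+0.6647, +0.7471)
edge 7: e_7 = (+2.10, +0.32);  n_7 = (+0.1506, -0.9886)
∠(n_2, n_7) = 129.68°
δ = |180° − 129.68°| = 50.32°
50.32° > 2α = 11.42°  →  invalid

δ = 50.32°, invalid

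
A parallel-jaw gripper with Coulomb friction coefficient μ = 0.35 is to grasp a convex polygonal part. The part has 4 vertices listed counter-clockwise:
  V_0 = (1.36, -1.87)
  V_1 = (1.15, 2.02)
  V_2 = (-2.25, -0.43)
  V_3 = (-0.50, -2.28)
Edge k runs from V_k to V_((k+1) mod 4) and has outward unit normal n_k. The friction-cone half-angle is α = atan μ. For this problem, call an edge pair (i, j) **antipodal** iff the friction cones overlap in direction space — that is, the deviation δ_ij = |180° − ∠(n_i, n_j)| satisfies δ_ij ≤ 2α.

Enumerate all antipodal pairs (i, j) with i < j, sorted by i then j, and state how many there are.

α = atan 0.35 = 19.29°;  2α = 38.58°
n_0 = (+0.9985, +0.0539)
n_1 = (-0.5846, +0.8113)
n_2 = (-0.7265, -0.6872)
n_3 = (+0.2153, -0.9766)
  (0,1): δ = 57.31°  ·
  (0,2): δ = 40.32°  ·
  (0,3): δ = 99.34°  ·
  (1,2): δ = 82.37°  ·
  (1,3): δ = 23.35°  ✓
  (2,3): δ = 120.98°  ·
antipodal pairs: 1

count = 1; pairs: (1,3)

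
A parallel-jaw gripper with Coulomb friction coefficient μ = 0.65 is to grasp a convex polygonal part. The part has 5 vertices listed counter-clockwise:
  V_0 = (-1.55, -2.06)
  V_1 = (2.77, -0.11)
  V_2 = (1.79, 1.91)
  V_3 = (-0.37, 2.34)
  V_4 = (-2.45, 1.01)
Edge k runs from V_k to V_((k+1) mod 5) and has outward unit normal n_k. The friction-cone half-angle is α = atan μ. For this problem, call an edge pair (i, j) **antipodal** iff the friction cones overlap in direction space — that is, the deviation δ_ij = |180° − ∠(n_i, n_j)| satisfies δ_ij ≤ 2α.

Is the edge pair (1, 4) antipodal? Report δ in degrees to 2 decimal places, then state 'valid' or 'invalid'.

δ = 9.54°, valid

α = atan 0.65 = 33.02°;  2α = 66.05°
edge 1: e_1 = (-0.98, +2.02);  n_1 = (+0.8997, +0.4365)
edge 4: e_4 = (+0.90, -3.07);  n_4 = (-0.9596, -0.2813)
∠(n_1, n_4) = 170.46°
δ = |180° − 170.46°| = 9.54°
9.54° ≤ 2α = 66.05°  →  valid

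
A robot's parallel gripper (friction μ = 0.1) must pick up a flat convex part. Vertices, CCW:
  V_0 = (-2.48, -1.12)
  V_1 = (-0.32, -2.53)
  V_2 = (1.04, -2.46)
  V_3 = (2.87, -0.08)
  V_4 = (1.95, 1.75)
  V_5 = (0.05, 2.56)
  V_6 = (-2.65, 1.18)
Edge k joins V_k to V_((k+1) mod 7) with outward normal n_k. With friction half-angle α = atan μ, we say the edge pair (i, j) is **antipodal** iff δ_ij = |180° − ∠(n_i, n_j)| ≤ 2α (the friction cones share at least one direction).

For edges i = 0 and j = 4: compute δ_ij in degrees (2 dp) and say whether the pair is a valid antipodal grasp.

δ = 10.05°, valid

α = atan 0.1 = 5.71°;  2α = 11.42°
edge 0: e_0 = (+2.16, -1.41);  n_0 = (-0.5466, -0.8374)
edge 4: e_4 = (-1.90, +0.81);  n_4 = (+0.3922, +0.9199)
∠(n_0, n_4) = 169.95°
δ = |180° − 169.95°| = 10.05°
10.05° ≤ 2α = 11.42°  →  valid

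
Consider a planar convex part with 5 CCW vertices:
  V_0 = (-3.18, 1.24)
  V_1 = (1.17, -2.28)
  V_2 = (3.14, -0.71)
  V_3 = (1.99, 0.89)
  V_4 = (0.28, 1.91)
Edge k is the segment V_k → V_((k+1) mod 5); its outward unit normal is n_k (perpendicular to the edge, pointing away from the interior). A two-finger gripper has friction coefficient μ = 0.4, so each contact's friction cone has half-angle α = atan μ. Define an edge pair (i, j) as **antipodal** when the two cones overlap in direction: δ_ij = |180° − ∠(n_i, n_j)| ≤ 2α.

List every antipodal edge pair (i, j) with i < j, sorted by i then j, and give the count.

count = 3; pairs: (0,2), (0,3), (1,4)

α = atan 0.4 = 21.80°;  2α = 43.60°
n_0 = (-0.6290, -0.7774)
n_1 = (+0.6232, -0.7820)
n_2 = (+0.8120, +0.5836)
n_3 = (+0.5123, +0.8588)
n_4 = (-0.1901, +0.9818)
  (0,1): δ = 102.47°  ·
  (0,2): δ = 15.31°  ✓
  (0,3): δ = 8.16°  ✓
  (0,4): δ = 49.94°  ·
  (1,2): δ = 92.85°  ·
  (1,3): δ = 69.37°  ·
  (1,4): δ = 27.59°  ✓
  (2,3): δ = 156.52°  ·
  (2,4): δ = 114.75°  ·
  (3,4): δ = 138.23°  ·
antipodal pairs: 3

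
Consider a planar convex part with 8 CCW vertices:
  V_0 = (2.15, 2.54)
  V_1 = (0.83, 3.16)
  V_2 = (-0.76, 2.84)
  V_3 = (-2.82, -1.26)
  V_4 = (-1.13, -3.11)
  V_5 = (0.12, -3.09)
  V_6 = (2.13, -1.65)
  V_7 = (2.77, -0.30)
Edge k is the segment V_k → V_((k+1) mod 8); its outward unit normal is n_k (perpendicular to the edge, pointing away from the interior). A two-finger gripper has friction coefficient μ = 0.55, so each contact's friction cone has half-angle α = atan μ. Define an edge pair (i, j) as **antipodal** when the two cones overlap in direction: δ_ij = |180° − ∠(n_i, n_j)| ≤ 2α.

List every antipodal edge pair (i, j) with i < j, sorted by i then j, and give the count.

α = atan 0.55 = 28.81°;  2α = 57.62°
n_0 = (+0.4251, +0.9051)
n_1 = (-0.1973, +0.9803)
n_2 = (-0.8936, +0.4490)
n_3 = (-0.7383, -0.6745)
n_4 = (+0.0160, -0.9999)
n_5 = (+0.5824, -0.8129)
n_6 = (+0.9036, -0.4284)
n_7 = (+0.9770, +0.2133)
  (0,1): δ = 143.46°  ·
  (0,2): δ = 91.52°  ·
  (0,3): δ = 22.43°  ✓
  (0,4): δ = 26.08°  ✓
  (0,5): δ = 60.78°  ·
  (0,6): δ = 89.79°  ·
  (0,7): δ = 127.47°  ·
  (1,2): δ = 128.06°  ·
  (1,3): δ = 58.97°  ·
  (1,4): δ = 10.46°  ✓
  (1,5): δ = 24.24°  ✓
  (1,6): δ = 53.26°  ✓
  (1,7): δ = 90.94°  ·
  (2,3): δ = 110.91°  ·
  (2,4): δ = 62.41°  ·
  (2,5): δ = 27.70°  ✓
  (2,6): δ = 1.31°  ✓
  (2,7): δ = 38.99°  ✓
  (3,4): δ = 131.50°  ·
  (3,5): δ = 96.79°  ·
  (3,6): δ = 67.78°  ·
  (3,7): δ = 30.10°  ✓
  (4,5): δ = 145.30°  ·
  (4,6): δ = 116.28°  ·
  (4,7): δ = 78.60°  ·
  (5,6): δ = 150.98°  ·
  (5,7): δ = 113.30°  ·
  (6,7): δ = 142.32°  ·
antipodal pairs: 9

count = 9; pairs: (0,3), (0,4), (1,4), (1,5), (1,6), (2,5), (2,6), (2,7), (3,7)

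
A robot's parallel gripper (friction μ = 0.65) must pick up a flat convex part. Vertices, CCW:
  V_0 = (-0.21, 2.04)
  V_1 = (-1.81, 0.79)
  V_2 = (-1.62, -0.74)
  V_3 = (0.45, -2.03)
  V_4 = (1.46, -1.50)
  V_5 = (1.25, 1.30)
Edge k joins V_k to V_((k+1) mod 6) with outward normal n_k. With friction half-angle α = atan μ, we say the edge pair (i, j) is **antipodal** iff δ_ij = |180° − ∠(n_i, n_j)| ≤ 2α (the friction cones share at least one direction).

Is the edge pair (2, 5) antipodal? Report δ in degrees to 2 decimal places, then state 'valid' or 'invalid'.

δ = 5.05°, valid

α = atan 0.65 = 33.02°;  2α = 66.05°
edge 2: e_2 = (+2.07, -1.29);  n_2 = (-0.5289, -0.8487)
edge 5: e_5 = (-1.46, +0.74);  n_5 = (+0.4521, +0.8920)
∠(n_2, n_5) = 174.95°
δ = |180° − 174.95°| = 5.05°
5.05° ≤ 2α = 66.05°  →  valid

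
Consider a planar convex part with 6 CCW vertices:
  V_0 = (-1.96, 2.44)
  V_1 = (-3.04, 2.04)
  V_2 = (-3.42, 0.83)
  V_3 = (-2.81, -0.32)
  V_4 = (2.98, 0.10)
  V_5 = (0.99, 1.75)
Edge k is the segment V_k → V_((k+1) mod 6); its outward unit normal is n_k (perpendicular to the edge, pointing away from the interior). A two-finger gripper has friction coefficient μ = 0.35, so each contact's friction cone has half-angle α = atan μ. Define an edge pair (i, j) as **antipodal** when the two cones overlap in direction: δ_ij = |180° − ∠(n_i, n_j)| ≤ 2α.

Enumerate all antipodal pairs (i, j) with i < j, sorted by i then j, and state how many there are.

count = 3; pairs: (0,3), (2,4), (3,5)

α = atan 0.35 = 19.29°;  2α = 38.58°
n_0 = (-0.3473, +0.9377)
n_1 = (-0.9541, +0.2996)
n_2 = (-0.8834, -0.4686)
n_3 = (+0.0723, -0.9974)
n_4 = (+0.6383, +0.7698)
n_5 = (+0.2278, +0.9737)
  (0,1): δ = 127.76°  ·
  (0,2): δ = 82.38°  ·
  (0,3): δ = 16.17°  ✓
  (0,4): δ = 120.01°  ·
  (0,5): δ = 146.51°  ·
  (1,2): δ = 134.62°  ·
  (1,3): δ = 68.42°  ·
  (1,4): δ = 67.77°  ·
  (1,5): δ = 94.27°  ·
  (2,3): δ = 113.79°  ·
  (2,4): δ = 22.39°  ✓
  (2,5): δ = 48.89°  ·
  (3,4): δ = 43.81°  ·
  (3,5): δ = 17.31°  ✓
  (4,5): δ = 153.50°  ·
antipodal pairs: 3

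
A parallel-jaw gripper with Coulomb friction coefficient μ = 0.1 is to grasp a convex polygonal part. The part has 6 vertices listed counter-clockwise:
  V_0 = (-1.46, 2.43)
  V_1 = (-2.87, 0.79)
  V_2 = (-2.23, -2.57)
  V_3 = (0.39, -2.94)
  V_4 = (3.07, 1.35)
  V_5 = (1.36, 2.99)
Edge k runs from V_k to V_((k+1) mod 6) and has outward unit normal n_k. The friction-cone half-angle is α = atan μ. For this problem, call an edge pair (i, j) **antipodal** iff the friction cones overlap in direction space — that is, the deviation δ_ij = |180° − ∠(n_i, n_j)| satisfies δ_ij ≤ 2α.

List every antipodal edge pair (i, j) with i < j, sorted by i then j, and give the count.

count = 1; pairs: (0,3)

α = atan 0.1 = 5.71°;  2α = 11.42°
n_0 = (-0.7583, +0.6519)
n_1 = (-0.9823, -0.1871)
n_2 = (-0.1398, -0.9902)
n_3 = (+0.8481, -0.5298)
n_4 = (+0.6922, +0.7217)
n_5 = (-0.1948, +0.9808)
  (0,1): δ = 128.53°  ·
  (0,2): δ = 57.35°  ·
  (0,3): δ = 8.69°  ✓
  (0,4): δ = 86.88°  ·
  (0,5): δ = 141.92°  ·
  (1,2): δ = 108.82°  ·
  (1,3): δ = 42.78°  ·
  (1,4): δ = 35.41°  ·
  (1,5): δ = 90.45°  ·
  (2,3): δ = 113.96°  ·
  (2,4): δ = 35.76°  ·
  (2,5): δ = 19.27°  ·
  (3,4): δ = 101.81°  ·
  (3,5): δ = 46.77°  ·
  (4,5): δ = 124.97°  ·
antipodal pairs: 1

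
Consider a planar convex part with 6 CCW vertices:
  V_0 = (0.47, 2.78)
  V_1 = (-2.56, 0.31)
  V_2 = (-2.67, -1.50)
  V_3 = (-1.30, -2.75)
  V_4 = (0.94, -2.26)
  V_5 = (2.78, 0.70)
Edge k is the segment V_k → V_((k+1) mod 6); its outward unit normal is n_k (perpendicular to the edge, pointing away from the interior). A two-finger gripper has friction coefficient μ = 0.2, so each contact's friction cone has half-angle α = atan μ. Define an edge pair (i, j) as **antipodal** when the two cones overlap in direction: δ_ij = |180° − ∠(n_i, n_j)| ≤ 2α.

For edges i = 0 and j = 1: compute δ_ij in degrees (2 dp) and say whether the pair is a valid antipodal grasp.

δ = 132.66°, invalid

α = atan 0.2 = 11.31°;  2α = 22.62°
edge 0: e_0 = (-3.03, -2.47);  n_0 = (-0.6318, +0.7751)
edge 1: e_1 = (-0.11, -1.81);  n_1 = (-0.9982, +0.0607)
∠(n_0, n_1) = 47.34°
δ = |180° − 47.34°| = 132.66°
132.66° > 2α = 22.62°  →  invalid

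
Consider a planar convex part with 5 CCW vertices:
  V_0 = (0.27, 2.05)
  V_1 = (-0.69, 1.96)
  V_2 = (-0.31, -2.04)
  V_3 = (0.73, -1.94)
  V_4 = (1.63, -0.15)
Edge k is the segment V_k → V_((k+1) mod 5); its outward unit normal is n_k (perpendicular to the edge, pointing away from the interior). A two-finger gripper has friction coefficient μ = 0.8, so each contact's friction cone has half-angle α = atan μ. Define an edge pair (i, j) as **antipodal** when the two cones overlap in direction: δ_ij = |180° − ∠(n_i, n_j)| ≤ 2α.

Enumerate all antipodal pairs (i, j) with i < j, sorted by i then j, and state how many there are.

count = 5; pairs: (0,2), (0,3), (1,3), (1,4), (2,4)

α = atan 0.8 = 38.66°;  2α = 77.32°
n_0 = (-0.0933, +0.9956)
n_1 = (-0.9955, -0.0946)
n_2 = (+0.0957, -0.9954)
n_3 = (+0.8934, -0.4492)
n_4 = (+0.8506, +0.5258)
  (0,1): δ = 89.93°  ·
  (0,2): δ = 0.14°  ✓
  (0,3): δ = 57.95°  ✓
  (0,4): δ = 116.37°  ·
  (1,2): δ = 89.93°  ·
  (1,3): δ = 32.12°  ✓
  (1,4): δ = 26.30°  ✓
  (2,3): δ = 122.19°  ·
  (2,4): δ = 63.77°  ✓
  (3,4): δ = 121.58°  ·
antipodal pairs: 5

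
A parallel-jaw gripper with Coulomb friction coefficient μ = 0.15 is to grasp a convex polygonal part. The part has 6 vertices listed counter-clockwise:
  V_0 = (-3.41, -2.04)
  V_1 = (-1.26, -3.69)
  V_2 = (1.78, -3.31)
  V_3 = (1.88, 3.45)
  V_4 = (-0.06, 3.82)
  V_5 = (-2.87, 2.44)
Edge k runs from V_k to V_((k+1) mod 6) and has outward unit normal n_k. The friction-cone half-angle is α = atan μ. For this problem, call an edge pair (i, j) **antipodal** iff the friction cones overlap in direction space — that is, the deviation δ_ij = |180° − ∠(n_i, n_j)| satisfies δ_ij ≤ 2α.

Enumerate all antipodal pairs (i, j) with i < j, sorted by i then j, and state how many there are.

α = atan 0.15 = 8.53°;  2α = 17.06°
n_0 = (-0.6088, -0.7933)
n_1 = (+0.1240, -0.9923)
n_2 = (+0.9999, -0.0148)
n_3 = (+0.1873, +0.9823)
n_4 = (-0.4408, +0.8976)
n_5 = (-0.9928, +0.1197)
  (0,1): δ = 135.37°  ·
  (0,2): δ = 53.34°  ·
  (0,3): δ = 26.71°  ·
  (0,4): δ = 63.66°  ·
  (0,5): δ = 120.63°  ·
  (1,2): δ = 97.97°  ·
  (1,3): δ = 17.92°  ·
  (1,4): δ = 19.03°  ·
  (1,5): δ = 76.00°  ·
  (2,3): δ = 99.95°  ·
  (2,4): δ = 63.00°  ·
  (2,5): δ = 6.03°  ✓
  (3,4): δ = 143.05°  ·
  (3,5): δ = 86.08°  ·
  (4,5): δ = 123.03°  ·
antipodal pairs: 1

count = 1; pairs: (2,5)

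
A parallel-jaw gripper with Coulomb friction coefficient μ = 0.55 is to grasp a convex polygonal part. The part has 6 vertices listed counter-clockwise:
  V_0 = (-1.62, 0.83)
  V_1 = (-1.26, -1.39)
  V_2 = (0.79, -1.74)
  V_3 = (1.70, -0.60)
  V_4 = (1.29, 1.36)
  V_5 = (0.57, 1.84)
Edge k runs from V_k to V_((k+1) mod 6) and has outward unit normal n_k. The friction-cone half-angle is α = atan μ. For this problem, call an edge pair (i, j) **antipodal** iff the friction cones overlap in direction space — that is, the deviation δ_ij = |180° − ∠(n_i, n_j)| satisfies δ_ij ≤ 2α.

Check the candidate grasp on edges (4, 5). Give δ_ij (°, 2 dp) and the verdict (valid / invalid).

α = atan 0.55 = 28.81°;  2α = 57.62°
edge 4: e_4 = (-0.72, +0.48);  n_4 = (+0.5547, +0.8321)
edge 5: e_5 = (-2.19, -1.01);  n_5 = (-0.4188, +0.9081)
∠(n_4, n_5) = 58.45°
δ = |180° − 58.45°| = 121.55°
121.55° > 2α = 57.62°  →  invalid

δ = 121.55°, invalid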